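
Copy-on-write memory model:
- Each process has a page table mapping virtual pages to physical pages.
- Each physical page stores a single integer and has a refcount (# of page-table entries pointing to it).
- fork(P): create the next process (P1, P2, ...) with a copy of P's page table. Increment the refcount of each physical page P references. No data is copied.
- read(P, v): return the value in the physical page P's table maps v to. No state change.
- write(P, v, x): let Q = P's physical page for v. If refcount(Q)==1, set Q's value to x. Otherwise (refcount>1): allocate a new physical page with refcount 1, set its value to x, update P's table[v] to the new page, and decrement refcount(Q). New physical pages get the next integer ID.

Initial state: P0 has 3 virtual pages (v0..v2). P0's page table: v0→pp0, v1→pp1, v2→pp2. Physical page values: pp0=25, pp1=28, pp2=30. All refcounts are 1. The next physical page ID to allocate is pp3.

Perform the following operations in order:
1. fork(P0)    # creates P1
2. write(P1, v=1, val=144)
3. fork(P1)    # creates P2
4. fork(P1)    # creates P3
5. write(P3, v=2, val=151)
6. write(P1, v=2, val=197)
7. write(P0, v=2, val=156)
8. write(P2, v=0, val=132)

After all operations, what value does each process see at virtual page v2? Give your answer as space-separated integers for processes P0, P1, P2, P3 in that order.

Answer: 156 197 30 151

Derivation:
Op 1: fork(P0) -> P1. 3 ppages; refcounts: pp0:2 pp1:2 pp2:2
Op 2: write(P1, v1, 144). refcount(pp1)=2>1 -> COPY to pp3. 4 ppages; refcounts: pp0:2 pp1:1 pp2:2 pp3:1
Op 3: fork(P1) -> P2. 4 ppages; refcounts: pp0:3 pp1:1 pp2:3 pp3:2
Op 4: fork(P1) -> P3. 4 ppages; refcounts: pp0:4 pp1:1 pp2:4 pp3:3
Op 5: write(P3, v2, 151). refcount(pp2)=4>1 -> COPY to pp4. 5 ppages; refcounts: pp0:4 pp1:1 pp2:3 pp3:3 pp4:1
Op 6: write(P1, v2, 197). refcount(pp2)=3>1 -> COPY to pp5. 6 ppages; refcounts: pp0:4 pp1:1 pp2:2 pp3:3 pp4:1 pp5:1
Op 7: write(P0, v2, 156). refcount(pp2)=2>1 -> COPY to pp6. 7 ppages; refcounts: pp0:4 pp1:1 pp2:1 pp3:3 pp4:1 pp5:1 pp6:1
Op 8: write(P2, v0, 132). refcount(pp0)=4>1 -> COPY to pp7. 8 ppages; refcounts: pp0:3 pp1:1 pp2:1 pp3:3 pp4:1 pp5:1 pp6:1 pp7:1
P0: v2 -> pp6 = 156
P1: v2 -> pp5 = 197
P2: v2 -> pp2 = 30
P3: v2 -> pp4 = 151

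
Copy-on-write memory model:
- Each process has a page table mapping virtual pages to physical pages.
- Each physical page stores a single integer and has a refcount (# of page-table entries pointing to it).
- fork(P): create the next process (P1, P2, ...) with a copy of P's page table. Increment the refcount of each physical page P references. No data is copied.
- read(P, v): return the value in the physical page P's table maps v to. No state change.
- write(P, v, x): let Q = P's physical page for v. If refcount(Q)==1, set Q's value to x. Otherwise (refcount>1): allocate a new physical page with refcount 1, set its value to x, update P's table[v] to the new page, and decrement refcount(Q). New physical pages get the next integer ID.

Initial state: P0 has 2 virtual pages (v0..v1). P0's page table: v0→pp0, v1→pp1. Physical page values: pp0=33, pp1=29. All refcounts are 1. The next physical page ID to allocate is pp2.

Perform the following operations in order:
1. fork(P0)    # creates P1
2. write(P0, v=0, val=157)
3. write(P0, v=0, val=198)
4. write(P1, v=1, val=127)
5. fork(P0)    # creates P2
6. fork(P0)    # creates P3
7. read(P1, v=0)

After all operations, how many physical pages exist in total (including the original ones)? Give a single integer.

Op 1: fork(P0) -> P1. 2 ppages; refcounts: pp0:2 pp1:2
Op 2: write(P0, v0, 157). refcount(pp0)=2>1 -> COPY to pp2. 3 ppages; refcounts: pp0:1 pp1:2 pp2:1
Op 3: write(P0, v0, 198). refcount(pp2)=1 -> write in place. 3 ppages; refcounts: pp0:1 pp1:2 pp2:1
Op 4: write(P1, v1, 127). refcount(pp1)=2>1 -> COPY to pp3. 4 ppages; refcounts: pp0:1 pp1:1 pp2:1 pp3:1
Op 5: fork(P0) -> P2. 4 ppages; refcounts: pp0:1 pp1:2 pp2:2 pp3:1
Op 6: fork(P0) -> P3. 4 ppages; refcounts: pp0:1 pp1:3 pp2:3 pp3:1
Op 7: read(P1, v0) -> 33. No state change.

Answer: 4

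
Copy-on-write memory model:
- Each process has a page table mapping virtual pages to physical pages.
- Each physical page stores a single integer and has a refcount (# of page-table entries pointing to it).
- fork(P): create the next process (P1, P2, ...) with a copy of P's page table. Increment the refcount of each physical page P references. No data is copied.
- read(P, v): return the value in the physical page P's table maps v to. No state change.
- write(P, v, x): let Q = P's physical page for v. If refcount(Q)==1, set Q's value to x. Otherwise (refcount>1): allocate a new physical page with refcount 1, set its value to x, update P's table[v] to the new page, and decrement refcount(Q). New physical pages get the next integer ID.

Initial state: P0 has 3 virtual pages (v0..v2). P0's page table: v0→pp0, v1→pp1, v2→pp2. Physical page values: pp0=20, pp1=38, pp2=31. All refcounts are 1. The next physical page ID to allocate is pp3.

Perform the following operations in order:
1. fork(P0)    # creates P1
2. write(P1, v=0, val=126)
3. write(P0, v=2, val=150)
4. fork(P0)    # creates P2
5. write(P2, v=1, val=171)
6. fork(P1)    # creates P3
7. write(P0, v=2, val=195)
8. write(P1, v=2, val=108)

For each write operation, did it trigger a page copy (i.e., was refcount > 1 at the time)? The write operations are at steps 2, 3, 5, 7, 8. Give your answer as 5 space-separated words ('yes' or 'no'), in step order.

Op 1: fork(P0) -> P1. 3 ppages; refcounts: pp0:2 pp1:2 pp2:2
Op 2: write(P1, v0, 126). refcount(pp0)=2>1 -> COPY to pp3. 4 ppages; refcounts: pp0:1 pp1:2 pp2:2 pp3:1
Op 3: write(P0, v2, 150). refcount(pp2)=2>1 -> COPY to pp4. 5 ppages; refcounts: pp0:1 pp1:2 pp2:1 pp3:1 pp4:1
Op 4: fork(P0) -> P2. 5 ppages; refcounts: pp0:2 pp1:3 pp2:1 pp3:1 pp4:2
Op 5: write(P2, v1, 171). refcount(pp1)=3>1 -> COPY to pp5. 6 ppages; refcounts: pp0:2 pp1:2 pp2:1 pp3:1 pp4:2 pp5:1
Op 6: fork(P1) -> P3. 6 ppages; refcounts: pp0:2 pp1:3 pp2:2 pp3:2 pp4:2 pp5:1
Op 7: write(P0, v2, 195). refcount(pp4)=2>1 -> COPY to pp6. 7 ppages; refcounts: pp0:2 pp1:3 pp2:2 pp3:2 pp4:1 pp5:1 pp6:1
Op 8: write(P1, v2, 108). refcount(pp2)=2>1 -> COPY to pp7. 8 ppages; refcounts: pp0:2 pp1:3 pp2:1 pp3:2 pp4:1 pp5:1 pp6:1 pp7:1

yes yes yes yes yes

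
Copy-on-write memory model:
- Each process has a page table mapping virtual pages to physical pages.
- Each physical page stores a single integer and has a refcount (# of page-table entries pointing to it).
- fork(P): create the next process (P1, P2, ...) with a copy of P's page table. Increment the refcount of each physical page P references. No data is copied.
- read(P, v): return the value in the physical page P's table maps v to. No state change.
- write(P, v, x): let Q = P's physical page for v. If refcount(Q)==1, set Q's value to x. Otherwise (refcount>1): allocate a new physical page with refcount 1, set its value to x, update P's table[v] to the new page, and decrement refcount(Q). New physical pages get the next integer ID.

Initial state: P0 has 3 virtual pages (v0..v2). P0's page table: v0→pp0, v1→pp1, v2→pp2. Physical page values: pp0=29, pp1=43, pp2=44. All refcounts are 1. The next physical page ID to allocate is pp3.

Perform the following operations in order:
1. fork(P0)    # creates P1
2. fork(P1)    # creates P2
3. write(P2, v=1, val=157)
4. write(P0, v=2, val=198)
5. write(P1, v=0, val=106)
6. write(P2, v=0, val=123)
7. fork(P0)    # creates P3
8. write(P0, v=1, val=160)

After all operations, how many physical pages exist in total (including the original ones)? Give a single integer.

Op 1: fork(P0) -> P1. 3 ppages; refcounts: pp0:2 pp1:2 pp2:2
Op 2: fork(P1) -> P2. 3 ppages; refcounts: pp0:3 pp1:3 pp2:3
Op 3: write(P2, v1, 157). refcount(pp1)=3>1 -> COPY to pp3. 4 ppages; refcounts: pp0:3 pp1:2 pp2:3 pp3:1
Op 4: write(P0, v2, 198). refcount(pp2)=3>1 -> COPY to pp4. 5 ppages; refcounts: pp0:3 pp1:2 pp2:2 pp3:1 pp4:1
Op 5: write(P1, v0, 106). refcount(pp0)=3>1 -> COPY to pp5. 6 ppages; refcounts: pp0:2 pp1:2 pp2:2 pp3:1 pp4:1 pp5:1
Op 6: write(P2, v0, 123). refcount(pp0)=2>1 -> COPY to pp6. 7 ppages; refcounts: pp0:1 pp1:2 pp2:2 pp3:1 pp4:1 pp5:1 pp6:1
Op 7: fork(P0) -> P3. 7 ppages; refcounts: pp0:2 pp1:3 pp2:2 pp3:1 pp4:2 pp5:1 pp6:1
Op 8: write(P0, v1, 160). refcount(pp1)=3>1 -> COPY to pp7. 8 ppages; refcounts: pp0:2 pp1:2 pp2:2 pp3:1 pp4:2 pp5:1 pp6:1 pp7:1

Answer: 8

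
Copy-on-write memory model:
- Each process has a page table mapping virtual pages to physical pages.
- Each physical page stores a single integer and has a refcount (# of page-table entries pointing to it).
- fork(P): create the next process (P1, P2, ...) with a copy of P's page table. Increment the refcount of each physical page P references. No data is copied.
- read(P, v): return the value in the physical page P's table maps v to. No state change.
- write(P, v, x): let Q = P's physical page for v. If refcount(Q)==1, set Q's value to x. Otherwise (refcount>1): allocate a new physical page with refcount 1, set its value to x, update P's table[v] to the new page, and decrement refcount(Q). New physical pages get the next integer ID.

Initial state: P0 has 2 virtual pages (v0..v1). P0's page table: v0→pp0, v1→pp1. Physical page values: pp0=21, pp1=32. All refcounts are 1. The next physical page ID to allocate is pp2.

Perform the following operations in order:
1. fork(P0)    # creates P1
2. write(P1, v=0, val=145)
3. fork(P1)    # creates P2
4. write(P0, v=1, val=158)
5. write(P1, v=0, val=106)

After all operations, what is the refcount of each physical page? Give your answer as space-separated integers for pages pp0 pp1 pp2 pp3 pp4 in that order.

Answer: 1 2 1 1 1

Derivation:
Op 1: fork(P0) -> P1. 2 ppages; refcounts: pp0:2 pp1:2
Op 2: write(P1, v0, 145). refcount(pp0)=2>1 -> COPY to pp2. 3 ppages; refcounts: pp0:1 pp1:2 pp2:1
Op 3: fork(P1) -> P2. 3 ppages; refcounts: pp0:1 pp1:3 pp2:2
Op 4: write(P0, v1, 158). refcount(pp1)=3>1 -> COPY to pp3. 4 ppages; refcounts: pp0:1 pp1:2 pp2:2 pp3:1
Op 5: write(P1, v0, 106). refcount(pp2)=2>1 -> COPY to pp4. 5 ppages; refcounts: pp0:1 pp1:2 pp2:1 pp3:1 pp4:1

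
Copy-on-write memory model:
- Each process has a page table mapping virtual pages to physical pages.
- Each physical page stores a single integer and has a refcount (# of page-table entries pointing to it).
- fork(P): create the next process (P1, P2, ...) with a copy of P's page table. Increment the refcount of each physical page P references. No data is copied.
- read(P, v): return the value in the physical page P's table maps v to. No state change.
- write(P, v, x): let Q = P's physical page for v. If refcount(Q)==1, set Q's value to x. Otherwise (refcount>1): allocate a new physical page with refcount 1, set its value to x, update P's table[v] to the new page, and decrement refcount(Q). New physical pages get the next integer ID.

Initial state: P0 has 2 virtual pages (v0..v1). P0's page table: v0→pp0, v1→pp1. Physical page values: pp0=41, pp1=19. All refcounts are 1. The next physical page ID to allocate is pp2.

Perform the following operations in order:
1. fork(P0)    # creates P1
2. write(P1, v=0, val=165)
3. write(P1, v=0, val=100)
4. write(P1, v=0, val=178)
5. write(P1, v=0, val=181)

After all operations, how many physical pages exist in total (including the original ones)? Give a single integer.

Answer: 3

Derivation:
Op 1: fork(P0) -> P1. 2 ppages; refcounts: pp0:2 pp1:2
Op 2: write(P1, v0, 165). refcount(pp0)=2>1 -> COPY to pp2. 3 ppages; refcounts: pp0:1 pp1:2 pp2:1
Op 3: write(P1, v0, 100). refcount(pp2)=1 -> write in place. 3 ppages; refcounts: pp0:1 pp1:2 pp2:1
Op 4: write(P1, v0, 178). refcount(pp2)=1 -> write in place. 3 ppages; refcounts: pp0:1 pp1:2 pp2:1
Op 5: write(P1, v0, 181). refcount(pp2)=1 -> write in place. 3 ppages; refcounts: pp0:1 pp1:2 pp2:1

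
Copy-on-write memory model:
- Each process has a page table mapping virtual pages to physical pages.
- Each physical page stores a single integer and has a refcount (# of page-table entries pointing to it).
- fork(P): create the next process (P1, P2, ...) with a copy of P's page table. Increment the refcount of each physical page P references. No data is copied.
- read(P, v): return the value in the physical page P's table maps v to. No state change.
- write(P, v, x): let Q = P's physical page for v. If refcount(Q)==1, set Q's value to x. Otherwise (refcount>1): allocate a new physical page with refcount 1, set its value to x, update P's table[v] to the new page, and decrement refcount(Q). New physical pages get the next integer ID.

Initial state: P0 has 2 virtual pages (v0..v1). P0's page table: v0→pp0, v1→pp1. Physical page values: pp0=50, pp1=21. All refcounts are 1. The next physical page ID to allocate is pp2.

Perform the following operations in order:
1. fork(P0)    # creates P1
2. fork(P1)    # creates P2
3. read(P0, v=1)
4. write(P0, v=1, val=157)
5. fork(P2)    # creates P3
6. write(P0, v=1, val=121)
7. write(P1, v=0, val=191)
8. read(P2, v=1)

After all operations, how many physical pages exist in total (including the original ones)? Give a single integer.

Answer: 4

Derivation:
Op 1: fork(P0) -> P1. 2 ppages; refcounts: pp0:2 pp1:2
Op 2: fork(P1) -> P2. 2 ppages; refcounts: pp0:3 pp1:3
Op 3: read(P0, v1) -> 21. No state change.
Op 4: write(P0, v1, 157). refcount(pp1)=3>1 -> COPY to pp2. 3 ppages; refcounts: pp0:3 pp1:2 pp2:1
Op 5: fork(P2) -> P3. 3 ppages; refcounts: pp0:4 pp1:3 pp2:1
Op 6: write(P0, v1, 121). refcount(pp2)=1 -> write in place. 3 ppages; refcounts: pp0:4 pp1:3 pp2:1
Op 7: write(P1, v0, 191). refcount(pp0)=4>1 -> COPY to pp3. 4 ppages; refcounts: pp0:3 pp1:3 pp2:1 pp3:1
Op 8: read(P2, v1) -> 21. No state change.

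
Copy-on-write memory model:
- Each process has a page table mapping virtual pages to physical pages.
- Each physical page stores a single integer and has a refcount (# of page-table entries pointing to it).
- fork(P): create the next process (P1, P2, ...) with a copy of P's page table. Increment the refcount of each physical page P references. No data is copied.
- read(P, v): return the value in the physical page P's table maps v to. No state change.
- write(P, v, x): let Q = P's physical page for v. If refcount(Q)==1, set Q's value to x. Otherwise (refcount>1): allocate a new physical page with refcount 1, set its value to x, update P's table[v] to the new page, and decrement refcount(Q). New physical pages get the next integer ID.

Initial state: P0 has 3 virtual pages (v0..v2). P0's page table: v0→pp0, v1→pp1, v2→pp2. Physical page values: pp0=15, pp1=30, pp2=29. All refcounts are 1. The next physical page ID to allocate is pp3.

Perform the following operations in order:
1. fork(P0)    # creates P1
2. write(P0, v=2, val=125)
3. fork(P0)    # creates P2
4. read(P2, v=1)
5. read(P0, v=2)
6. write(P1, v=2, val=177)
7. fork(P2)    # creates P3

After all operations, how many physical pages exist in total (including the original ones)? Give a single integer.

Op 1: fork(P0) -> P1. 3 ppages; refcounts: pp0:2 pp1:2 pp2:2
Op 2: write(P0, v2, 125). refcount(pp2)=2>1 -> COPY to pp3. 4 ppages; refcounts: pp0:2 pp1:2 pp2:1 pp3:1
Op 3: fork(P0) -> P2. 4 ppages; refcounts: pp0:3 pp1:3 pp2:1 pp3:2
Op 4: read(P2, v1) -> 30. No state change.
Op 5: read(P0, v2) -> 125. No state change.
Op 6: write(P1, v2, 177). refcount(pp2)=1 -> write in place. 4 ppages; refcounts: pp0:3 pp1:3 pp2:1 pp3:2
Op 7: fork(P2) -> P3. 4 ppages; refcounts: pp0:4 pp1:4 pp2:1 pp3:3

Answer: 4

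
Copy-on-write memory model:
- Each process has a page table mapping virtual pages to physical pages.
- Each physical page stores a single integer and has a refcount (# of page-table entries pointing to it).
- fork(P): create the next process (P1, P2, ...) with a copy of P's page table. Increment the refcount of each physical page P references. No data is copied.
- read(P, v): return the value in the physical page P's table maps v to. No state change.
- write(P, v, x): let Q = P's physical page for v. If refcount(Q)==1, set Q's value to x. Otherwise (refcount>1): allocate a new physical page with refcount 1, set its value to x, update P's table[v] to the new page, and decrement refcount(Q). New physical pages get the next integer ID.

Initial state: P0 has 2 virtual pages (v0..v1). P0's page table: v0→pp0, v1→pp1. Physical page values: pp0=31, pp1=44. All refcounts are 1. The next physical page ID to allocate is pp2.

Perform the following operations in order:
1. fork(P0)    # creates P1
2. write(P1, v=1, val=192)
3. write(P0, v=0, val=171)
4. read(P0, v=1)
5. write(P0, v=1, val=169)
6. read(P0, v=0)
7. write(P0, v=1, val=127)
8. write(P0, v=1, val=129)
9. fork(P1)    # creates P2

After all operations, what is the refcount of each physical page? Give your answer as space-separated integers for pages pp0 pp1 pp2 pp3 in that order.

Answer: 2 1 2 1

Derivation:
Op 1: fork(P0) -> P1. 2 ppages; refcounts: pp0:2 pp1:2
Op 2: write(P1, v1, 192). refcount(pp1)=2>1 -> COPY to pp2. 3 ppages; refcounts: pp0:2 pp1:1 pp2:1
Op 3: write(P0, v0, 171). refcount(pp0)=2>1 -> COPY to pp3. 4 ppages; refcounts: pp0:1 pp1:1 pp2:1 pp3:1
Op 4: read(P0, v1) -> 44. No state change.
Op 5: write(P0, v1, 169). refcount(pp1)=1 -> write in place. 4 ppages; refcounts: pp0:1 pp1:1 pp2:1 pp3:1
Op 6: read(P0, v0) -> 171. No state change.
Op 7: write(P0, v1, 127). refcount(pp1)=1 -> write in place. 4 ppages; refcounts: pp0:1 pp1:1 pp2:1 pp3:1
Op 8: write(P0, v1, 129). refcount(pp1)=1 -> write in place. 4 ppages; refcounts: pp0:1 pp1:1 pp2:1 pp3:1
Op 9: fork(P1) -> P2. 4 ppages; refcounts: pp0:2 pp1:1 pp2:2 pp3:1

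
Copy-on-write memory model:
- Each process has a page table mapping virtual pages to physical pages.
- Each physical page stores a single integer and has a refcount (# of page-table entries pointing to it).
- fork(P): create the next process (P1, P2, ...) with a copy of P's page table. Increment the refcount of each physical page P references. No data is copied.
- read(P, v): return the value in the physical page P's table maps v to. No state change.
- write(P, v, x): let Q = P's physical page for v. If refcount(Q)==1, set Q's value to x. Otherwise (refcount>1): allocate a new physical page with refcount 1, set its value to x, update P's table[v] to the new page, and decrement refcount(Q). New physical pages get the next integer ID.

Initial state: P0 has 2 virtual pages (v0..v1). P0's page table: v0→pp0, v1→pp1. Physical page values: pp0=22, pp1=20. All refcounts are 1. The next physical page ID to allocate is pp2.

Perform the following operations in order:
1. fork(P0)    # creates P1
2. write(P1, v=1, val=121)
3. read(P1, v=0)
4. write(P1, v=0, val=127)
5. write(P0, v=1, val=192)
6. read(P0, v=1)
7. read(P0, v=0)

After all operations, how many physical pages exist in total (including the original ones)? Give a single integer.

Answer: 4

Derivation:
Op 1: fork(P0) -> P1. 2 ppages; refcounts: pp0:2 pp1:2
Op 2: write(P1, v1, 121). refcount(pp1)=2>1 -> COPY to pp2. 3 ppages; refcounts: pp0:2 pp1:1 pp2:1
Op 3: read(P1, v0) -> 22. No state change.
Op 4: write(P1, v0, 127). refcount(pp0)=2>1 -> COPY to pp3. 4 ppages; refcounts: pp0:1 pp1:1 pp2:1 pp3:1
Op 5: write(P0, v1, 192). refcount(pp1)=1 -> write in place. 4 ppages; refcounts: pp0:1 pp1:1 pp2:1 pp3:1
Op 6: read(P0, v1) -> 192. No state change.
Op 7: read(P0, v0) -> 22. No state change.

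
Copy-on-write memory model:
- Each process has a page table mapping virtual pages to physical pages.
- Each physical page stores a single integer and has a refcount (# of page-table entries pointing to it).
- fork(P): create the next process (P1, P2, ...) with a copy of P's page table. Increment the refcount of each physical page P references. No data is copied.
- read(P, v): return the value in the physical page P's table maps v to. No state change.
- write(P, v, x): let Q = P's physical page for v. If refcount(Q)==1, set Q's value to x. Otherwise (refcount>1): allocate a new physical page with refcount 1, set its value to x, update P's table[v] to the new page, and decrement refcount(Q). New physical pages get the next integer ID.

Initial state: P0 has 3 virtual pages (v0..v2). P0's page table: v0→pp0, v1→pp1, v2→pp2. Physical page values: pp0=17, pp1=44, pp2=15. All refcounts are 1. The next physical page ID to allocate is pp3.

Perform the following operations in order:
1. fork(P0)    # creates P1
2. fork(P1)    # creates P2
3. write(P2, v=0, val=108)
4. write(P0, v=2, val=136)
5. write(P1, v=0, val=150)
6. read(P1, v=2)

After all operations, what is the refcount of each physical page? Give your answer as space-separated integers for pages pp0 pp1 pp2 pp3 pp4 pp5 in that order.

Op 1: fork(P0) -> P1. 3 ppages; refcounts: pp0:2 pp1:2 pp2:2
Op 2: fork(P1) -> P2. 3 ppages; refcounts: pp0:3 pp1:3 pp2:3
Op 3: write(P2, v0, 108). refcount(pp0)=3>1 -> COPY to pp3. 4 ppages; refcounts: pp0:2 pp1:3 pp2:3 pp3:1
Op 4: write(P0, v2, 136). refcount(pp2)=3>1 -> COPY to pp4. 5 ppages; refcounts: pp0:2 pp1:3 pp2:2 pp3:1 pp4:1
Op 5: write(P1, v0, 150). refcount(pp0)=2>1 -> COPY to pp5. 6 ppages; refcounts: pp0:1 pp1:3 pp2:2 pp3:1 pp4:1 pp5:1
Op 6: read(P1, v2) -> 15. No state change.

Answer: 1 3 2 1 1 1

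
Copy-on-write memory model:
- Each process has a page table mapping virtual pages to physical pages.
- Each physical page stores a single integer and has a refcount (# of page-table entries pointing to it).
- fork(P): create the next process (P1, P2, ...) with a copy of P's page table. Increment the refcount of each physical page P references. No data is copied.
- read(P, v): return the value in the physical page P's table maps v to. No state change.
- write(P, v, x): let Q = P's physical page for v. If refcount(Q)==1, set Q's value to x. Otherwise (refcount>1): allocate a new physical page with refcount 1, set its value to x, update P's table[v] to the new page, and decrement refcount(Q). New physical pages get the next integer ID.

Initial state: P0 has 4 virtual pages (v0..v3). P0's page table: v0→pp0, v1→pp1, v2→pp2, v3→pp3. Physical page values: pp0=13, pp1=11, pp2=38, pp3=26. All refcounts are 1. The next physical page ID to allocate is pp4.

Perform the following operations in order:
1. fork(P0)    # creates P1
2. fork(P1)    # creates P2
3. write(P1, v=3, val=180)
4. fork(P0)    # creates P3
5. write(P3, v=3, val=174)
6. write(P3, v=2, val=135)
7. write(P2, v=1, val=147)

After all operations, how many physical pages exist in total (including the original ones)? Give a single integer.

Answer: 8

Derivation:
Op 1: fork(P0) -> P1. 4 ppages; refcounts: pp0:2 pp1:2 pp2:2 pp3:2
Op 2: fork(P1) -> P2. 4 ppages; refcounts: pp0:3 pp1:3 pp2:3 pp3:3
Op 3: write(P1, v3, 180). refcount(pp3)=3>1 -> COPY to pp4. 5 ppages; refcounts: pp0:3 pp1:3 pp2:3 pp3:2 pp4:1
Op 4: fork(P0) -> P3. 5 ppages; refcounts: pp0:4 pp1:4 pp2:4 pp3:3 pp4:1
Op 5: write(P3, v3, 174). refcount(pp3)=3>1 -> COPY to pp5. 6 ppages; refcounts: pp0:4 pp1:4 pp2:4 pp3:2 pp4:1 pp5:1
Op 6: write(P3, v2, 135). refcount(pp2)=4>1 -> COPY to pp6. 7 ppages; refcounts: pp0:4 pp1:4 pp2:3 pp3:2 pp4:1 pp5:1 pp6:1
Op 7: write(P2, v1, 147). refcount(pp1)=4>1 -> COPY to pp7. 8 ppages; refcounts: pp0:4 pp1:3 pp2:3 pp3:2 pp4:1 pp5:1 pp6:1 pp7:1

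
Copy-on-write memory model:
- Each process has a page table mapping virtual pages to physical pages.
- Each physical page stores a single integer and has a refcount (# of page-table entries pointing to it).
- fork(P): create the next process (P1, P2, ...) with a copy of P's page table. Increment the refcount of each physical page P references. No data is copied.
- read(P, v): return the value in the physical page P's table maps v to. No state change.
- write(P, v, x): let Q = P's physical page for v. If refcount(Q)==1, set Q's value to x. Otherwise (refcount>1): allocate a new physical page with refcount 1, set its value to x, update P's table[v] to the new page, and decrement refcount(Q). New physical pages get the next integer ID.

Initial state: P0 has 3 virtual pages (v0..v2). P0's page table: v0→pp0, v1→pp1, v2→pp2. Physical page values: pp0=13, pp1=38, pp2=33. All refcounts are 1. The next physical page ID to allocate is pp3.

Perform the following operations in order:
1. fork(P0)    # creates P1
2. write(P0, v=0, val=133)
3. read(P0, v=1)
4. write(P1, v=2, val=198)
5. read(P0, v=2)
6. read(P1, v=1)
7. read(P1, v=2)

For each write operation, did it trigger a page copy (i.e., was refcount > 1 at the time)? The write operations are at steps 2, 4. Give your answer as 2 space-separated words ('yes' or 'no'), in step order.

Op 1: fork(P0) -> P1. 3 ppages; refcounts: pp0:2 pp1:2 pp2:2
Op 2: write(P0, v0, 133). refcount(pp0)=2>1 -> COPY to pp3. 4 ppages; refcounts: pp0:1 pp1:2 pp2:2 pp3:1
Op 3: read(P0, v1) -> 38. No state change.
Op 4: write(P1, v2, 198). refcount(pp2)=2>1 -> COPY to pp4. 5 ppages; refcounts: pp0:1 pp1:2 pp2:1 pp3:1 pp4:1
Op 5: read(P0, v2) -> 33. No state change.
Op 6: read(P1, v1) -> 38. No state change.
Op 7: read(P1, v2) -> 198. No state change.

yes yes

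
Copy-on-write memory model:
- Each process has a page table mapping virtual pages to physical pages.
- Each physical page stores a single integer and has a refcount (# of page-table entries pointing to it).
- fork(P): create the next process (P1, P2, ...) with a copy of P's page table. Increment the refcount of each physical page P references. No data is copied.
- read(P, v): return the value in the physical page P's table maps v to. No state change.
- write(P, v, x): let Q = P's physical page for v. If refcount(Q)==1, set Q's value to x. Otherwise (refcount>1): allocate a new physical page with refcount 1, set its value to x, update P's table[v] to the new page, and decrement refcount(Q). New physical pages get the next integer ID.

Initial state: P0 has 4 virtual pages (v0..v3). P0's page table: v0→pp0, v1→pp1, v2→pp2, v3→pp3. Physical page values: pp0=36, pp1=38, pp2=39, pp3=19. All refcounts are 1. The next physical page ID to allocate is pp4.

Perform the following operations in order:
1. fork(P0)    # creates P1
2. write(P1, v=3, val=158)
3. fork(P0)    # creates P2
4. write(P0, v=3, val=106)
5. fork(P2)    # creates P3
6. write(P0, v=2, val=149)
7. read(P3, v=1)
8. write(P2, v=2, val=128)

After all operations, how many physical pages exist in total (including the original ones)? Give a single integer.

Answer: 8

Derivation:
Op 1: fork(P0) -> P1. 4 ppages; refcounts: pp0:2 pp1:2 pp2:2 pp3:2
Op 2: write(P1, v3, 158). refcount(pp3)=2>1 -> COPY to pp4. 5 ppages; refcounts: pp0:2 pp1:2 pp2:2 pp3:1 pp4:1
Op 3: fork(P0) -> P2. 5 ppages; refcounts: pp0:3 pp1:3 pp2:3 pp3:2 pp4:1
Op 4: write(P0, v3, 106). refcount(pp3)=2>1 -> COPY to pp5. 6 ppages; refcounts: pp0:3 pp1:3 pp2:3 pp3:1 pp4:1 pp5:1
Op 5: fork(P2) -> P3. 6 ppages; refcounts: pp0:4 pp1:4 pp2:4 pp3:2 pp4:1 pp5:1
Op 6: write(P0, v2, 149). refcount(pp2)=4>1 -> COPY to pp6. 7 ppages; refcounts: pp0:4 pp1:4 pp2:3 pp3:2 pp4:1 pp5:1 pp6:1
Op 7: read(P3, v1) -> 38. No state change.
Op 8: write(P2, v2, 128). refcount(pp2)=3>1 -> COPY to pp7. 8 ppages; refcounts: pp0:4 pp1:4 pp2:2 pp3:2 pp4:1 pp5:1 pp6:1 pp7:1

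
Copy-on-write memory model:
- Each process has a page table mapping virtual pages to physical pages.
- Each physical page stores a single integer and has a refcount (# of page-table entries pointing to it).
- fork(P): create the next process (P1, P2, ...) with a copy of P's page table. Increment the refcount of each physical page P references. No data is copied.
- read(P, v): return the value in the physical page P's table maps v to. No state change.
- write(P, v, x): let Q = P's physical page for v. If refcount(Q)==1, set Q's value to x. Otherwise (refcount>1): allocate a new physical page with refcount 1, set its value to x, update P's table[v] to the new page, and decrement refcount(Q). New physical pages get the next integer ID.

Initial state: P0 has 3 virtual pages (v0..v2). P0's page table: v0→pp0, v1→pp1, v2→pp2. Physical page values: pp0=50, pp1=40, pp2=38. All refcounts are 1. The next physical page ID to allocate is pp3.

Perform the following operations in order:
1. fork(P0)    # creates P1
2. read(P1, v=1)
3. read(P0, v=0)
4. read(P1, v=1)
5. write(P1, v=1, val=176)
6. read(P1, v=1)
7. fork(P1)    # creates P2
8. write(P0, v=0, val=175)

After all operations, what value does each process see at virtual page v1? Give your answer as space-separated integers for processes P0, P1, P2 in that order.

Op 1: fork(P0) -> P1. 3 ppages; refcounts: pp0:2 pp1:2 pp2:2
Op 2: read(P1, v1) -> 40. No state change.
Op 3: read(P0, v0) -> 50. No state change.
Op 4: read(P1, v1) -> 40. No state change.
Op 5: write(P1, v1, 176). refcount(pp1)=2>1 -> COPY to pp3. 4 ppages; refcounts: pp0:2 pp1:1 pp2:2 pp3:1
Op 6: read(P1, v1) -> 176. No state change.
Op 7: fork(P1) -> P2. 4 ppages; refcounts: pp0:3 pp1:1 pp2:3 pp3:2
Op 8: write(P0, v0, 175). refcount(pp0)=3>1 -> COPY to pp4. 5 ppages; refcounts: pp0:2 pp1:1 pp2:3 pp3:2 pp4:1
P0: v1 -> pp1 = 40
P1: v1 -> pp3 = 176
P2: v1 -> pp3 = 176

Answer: 40 176 176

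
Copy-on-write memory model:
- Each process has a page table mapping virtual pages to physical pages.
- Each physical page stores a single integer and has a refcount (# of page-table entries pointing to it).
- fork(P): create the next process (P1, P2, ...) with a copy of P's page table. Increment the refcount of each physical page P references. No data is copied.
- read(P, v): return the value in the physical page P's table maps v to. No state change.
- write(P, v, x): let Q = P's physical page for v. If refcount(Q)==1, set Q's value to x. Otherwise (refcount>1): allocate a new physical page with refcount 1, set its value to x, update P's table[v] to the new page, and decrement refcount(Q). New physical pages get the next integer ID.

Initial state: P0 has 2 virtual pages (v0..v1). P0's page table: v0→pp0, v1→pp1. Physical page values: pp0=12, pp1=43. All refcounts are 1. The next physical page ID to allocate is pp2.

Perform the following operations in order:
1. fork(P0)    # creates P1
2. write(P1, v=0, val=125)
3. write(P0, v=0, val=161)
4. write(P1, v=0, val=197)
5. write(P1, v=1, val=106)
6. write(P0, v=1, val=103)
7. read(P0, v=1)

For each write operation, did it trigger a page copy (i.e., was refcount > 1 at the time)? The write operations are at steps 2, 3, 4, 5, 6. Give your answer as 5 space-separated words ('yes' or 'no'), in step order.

Op 1: fork(P0) -> P1. 2 ppages; refcounts: pp0:2 pp1:2
Op 2: write(P1, v0, 125). refcount(pp0)=2>1 -> COPY to pp2. 3 ppages; refcounts: pp0:1 pp1:2 pp2:1
Op 3: write(P0, v0, 161). refcount(pp0)=1 -> write in place. 3 ppages; refcounts: pp0:1 pp1:2 pp2:1
Op 4: write(P1, v0, 197). refcount(pp2)=1 -> write in place. 3 ppages; refcounts: pp0:1 pp1:2 pp2:1
Op 5: write(P1, v1, 106). refcount(pp1)=2>1 -> COPY to pp3. 4 ppages; refcounts: pp0:1 pp1:1 pp2:1 pp3:1
Op 6: write(P0, v1, 103). refcount(pp1)=1 -> write in place. 4 ppages; refcounts: pp0:1 pp1:1 pp2:1 pp3:1
Op 7: read(P0, v1) -> 103. No state change.

yes no no yes no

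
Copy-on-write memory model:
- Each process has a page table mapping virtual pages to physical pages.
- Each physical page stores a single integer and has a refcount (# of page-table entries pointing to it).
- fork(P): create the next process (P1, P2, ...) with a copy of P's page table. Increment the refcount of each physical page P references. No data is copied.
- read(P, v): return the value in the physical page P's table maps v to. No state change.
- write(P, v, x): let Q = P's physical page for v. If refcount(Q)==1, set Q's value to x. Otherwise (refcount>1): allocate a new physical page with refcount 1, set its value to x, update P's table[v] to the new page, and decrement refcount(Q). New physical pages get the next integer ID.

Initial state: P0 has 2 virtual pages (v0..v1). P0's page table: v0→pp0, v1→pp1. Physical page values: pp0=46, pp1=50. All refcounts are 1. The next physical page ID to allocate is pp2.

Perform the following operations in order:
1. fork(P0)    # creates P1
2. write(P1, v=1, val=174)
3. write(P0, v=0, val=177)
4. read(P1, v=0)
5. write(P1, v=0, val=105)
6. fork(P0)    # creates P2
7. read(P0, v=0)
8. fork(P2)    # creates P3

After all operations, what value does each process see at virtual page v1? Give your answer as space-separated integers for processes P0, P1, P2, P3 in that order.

Op 1: fork(P0) -> P1. 2 ppages; refcounts: pp0:2 pp1:2
Op 2: write(P1, v1, 174). refcount(pp1)=2>1 -> COPY to pp2. 3 ppages; refcounts: pp0:2 pp1:1 pp2:1
Op 3: write(P0, v0, 177). refcount(pp0)=2>1 -> COPY to pp3. 4 ppages; refcounts: pp0:1 pp1:1 pp2:1 pp3:1
Op 4: read(P1, v0) -> 46. No state change.
Op 5: write(P1, v0, 105). refcount(pp0)=1 -> write in place. 4 ppages; refcounts: pp0:1 pp1:1 pp2:1 pp3:1
Op 6: fork(P0) -> P2. 4 ppages; refcounts: pp0:1 pp1:2 pp2:1 pp3:2
Op 7: read(P0, v0) -> 177. No state change.
Op 8: fork(P2) -> P3. 4 ppages; refcounts: pp0:1 pp1:3 pp2:1 pp3:3
P0: v1 -> pp1 = 50
P1: v1 -> pp2 = 174
P2: v1 -> pp1 = 50
P3: v1 -> pp1 = 50

Answer: 50 174 50 50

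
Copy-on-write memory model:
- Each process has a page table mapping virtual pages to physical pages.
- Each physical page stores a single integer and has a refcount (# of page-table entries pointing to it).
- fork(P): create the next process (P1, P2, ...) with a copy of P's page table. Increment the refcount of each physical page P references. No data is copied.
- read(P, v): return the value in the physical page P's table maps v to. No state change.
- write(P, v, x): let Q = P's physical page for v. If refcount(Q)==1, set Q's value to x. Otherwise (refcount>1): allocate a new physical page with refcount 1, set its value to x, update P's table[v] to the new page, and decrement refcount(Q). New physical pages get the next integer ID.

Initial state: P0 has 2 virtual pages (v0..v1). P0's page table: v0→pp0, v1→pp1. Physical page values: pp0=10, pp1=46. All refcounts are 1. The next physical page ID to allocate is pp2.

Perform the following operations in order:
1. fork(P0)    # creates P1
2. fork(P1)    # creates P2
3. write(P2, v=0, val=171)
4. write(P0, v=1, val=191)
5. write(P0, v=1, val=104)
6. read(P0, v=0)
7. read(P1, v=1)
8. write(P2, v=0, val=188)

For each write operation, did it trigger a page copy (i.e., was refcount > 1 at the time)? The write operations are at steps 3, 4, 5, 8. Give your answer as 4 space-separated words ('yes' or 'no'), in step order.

Op 1: fork(P0) -> P1. 2 ppages; refcounts: pp0:2 pp1:2
Op 2: fork(P1) -> P2. 2 ppages; refcounts: pp0:3 pp1:3
Op 3: write(P2, v0, 171). refcount(pp0)=3>1 -> COPY to pp2. 3 ppages; refcounts: pp0:2 pp1:3 pp2:1
Op 4: write(P0, v1, 191). refcount(pp1)=3>1 -> COPY to pp3. 4 ppages; refcounts: pp0:2 pp1:2 pp2:1 pp3:1
Op 5: write(P0, v1, 104). refcount(pp3)=1 -> write in place. 4 ppages; refcounts: pp0:2 pp1:2 pp2:1 pp3:1
Op 6: read(P0, v0) -> 10. No state change.
Op 7: read(P1, v1) -> 46. No state change.
Op 8: write(P2, v0, 188). refcount(pp2)=1 -> write in place. 4 ppages; refcounts: pp0:2 pp1:2 pp2:1 pp3:1

yes yes no no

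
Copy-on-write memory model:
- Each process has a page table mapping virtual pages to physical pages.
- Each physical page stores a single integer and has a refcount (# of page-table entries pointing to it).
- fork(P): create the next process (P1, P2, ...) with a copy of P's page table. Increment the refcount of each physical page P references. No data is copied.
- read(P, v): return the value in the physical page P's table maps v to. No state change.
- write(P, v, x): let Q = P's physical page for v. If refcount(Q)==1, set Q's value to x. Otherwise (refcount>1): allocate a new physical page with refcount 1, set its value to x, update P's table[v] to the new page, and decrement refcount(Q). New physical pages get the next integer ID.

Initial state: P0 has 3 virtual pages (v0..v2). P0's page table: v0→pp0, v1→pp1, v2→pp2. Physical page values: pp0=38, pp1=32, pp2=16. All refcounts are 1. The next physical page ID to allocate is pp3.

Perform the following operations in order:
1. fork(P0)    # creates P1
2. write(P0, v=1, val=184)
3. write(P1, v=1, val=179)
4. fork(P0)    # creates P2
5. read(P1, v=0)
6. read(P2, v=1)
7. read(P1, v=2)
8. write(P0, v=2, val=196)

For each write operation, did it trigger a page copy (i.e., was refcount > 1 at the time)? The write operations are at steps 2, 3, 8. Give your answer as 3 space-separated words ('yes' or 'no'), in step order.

Op 1: fork(P0) -> P1. 3 ppages; refcounts: pp0:2 pp1:2 pp2:2
Op 2: write(P0, v1, 184). refcount(pp1)=2>1 -> COPY to pp3. 4 ppages; refcounts: pp0:2 pp1:1 pp2:2 pp3:1
Op 3: write(P1, v1, 179). refcount(pp1)=1 -> write in place. 4 ppages; refcounts: pp0:2 pp1:1 pp2:2 pp3:1
Op 4: fork(P0) -> P2. 4 ppages; refcounts: pp0:3 pp1:1 pp2:3 pp3:2
Op 5: read(P1, v0) -> 38. No state change.
Op 6: read(P2, v1) -> 184. No state change.
Op 7: read(P1, v2) -> 16. No state change.
Op 8: write(P0, v2, 196). refcount(pp2)=3>1 -> COPY to pp4. 5 ppages; refcounts: pp0:3 pp1:1 pp2:2 pp3:2 pp4:1

yes no yes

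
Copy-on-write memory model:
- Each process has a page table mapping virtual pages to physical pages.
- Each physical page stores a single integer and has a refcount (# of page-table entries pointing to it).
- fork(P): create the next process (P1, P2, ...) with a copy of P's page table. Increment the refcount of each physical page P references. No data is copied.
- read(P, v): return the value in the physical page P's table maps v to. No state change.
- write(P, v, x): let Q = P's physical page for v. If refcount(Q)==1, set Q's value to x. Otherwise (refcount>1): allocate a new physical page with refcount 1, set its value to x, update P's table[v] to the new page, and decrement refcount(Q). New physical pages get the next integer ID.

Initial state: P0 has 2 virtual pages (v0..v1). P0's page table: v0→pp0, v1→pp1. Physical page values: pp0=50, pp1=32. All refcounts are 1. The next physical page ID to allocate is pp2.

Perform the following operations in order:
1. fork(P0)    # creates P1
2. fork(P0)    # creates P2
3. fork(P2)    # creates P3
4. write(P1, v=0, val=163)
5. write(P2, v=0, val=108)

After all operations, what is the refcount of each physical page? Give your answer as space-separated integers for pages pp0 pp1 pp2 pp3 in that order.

Answer: 2 4 1 1

Derivation:
Op 1: fork(P0) -> P1. 2 ppages; refcounts: pp0:2 pp1:2
Op 2: fork(P0) -> P2. 2 ppages; refcounts: pp0:3 pp1:3
Op 3: fork(P2) -> P3. 2 ppages; refcounts: pp0:4 pp1:4
Op 4: write(P1, v0, 163). refcount(pp0)=4>1 -> COPY to pp2. 3 ppages; refcounts: pp0:3 pp1:4 pp2:1
Op 5: write(P2, v0, 108). refcount(pp0)=3>1 -> COPY to pp3. 4 ppages; refcounts: pp0:2 pp1:4 pp2:1 pp3:1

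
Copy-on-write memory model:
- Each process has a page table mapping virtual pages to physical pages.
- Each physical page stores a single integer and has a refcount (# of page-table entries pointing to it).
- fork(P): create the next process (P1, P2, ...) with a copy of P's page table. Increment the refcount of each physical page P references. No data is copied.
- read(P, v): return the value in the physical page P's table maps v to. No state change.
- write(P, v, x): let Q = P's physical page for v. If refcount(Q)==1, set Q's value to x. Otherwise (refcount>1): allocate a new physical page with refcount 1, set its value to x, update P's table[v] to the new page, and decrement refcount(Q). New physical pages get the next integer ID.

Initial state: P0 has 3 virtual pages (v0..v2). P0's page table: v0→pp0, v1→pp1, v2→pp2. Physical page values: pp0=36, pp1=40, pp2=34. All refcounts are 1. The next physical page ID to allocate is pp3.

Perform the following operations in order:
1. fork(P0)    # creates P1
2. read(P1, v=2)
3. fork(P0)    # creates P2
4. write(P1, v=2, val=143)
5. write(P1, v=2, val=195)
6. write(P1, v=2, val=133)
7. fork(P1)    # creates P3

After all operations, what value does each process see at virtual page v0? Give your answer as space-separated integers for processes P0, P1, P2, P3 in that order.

Answer: 36 36 36 36

Derivation:
Op 1: fork(P0) -> P1. 3 ppages; refcounts: pp0:2 pp1:2 pp2:2
Op 2: read(P1, v2) -> 34. No state change.
Op 3: fork(P0) -> P2. 3 ppages; refcounts: pp0:3 pp1:3 pp2:3
Op 4: write(P1, v2, 143). refcount(pp2)=3>1 -> COPY to pp3. 4 ppages; refcounts: pp0:3 pp1:3 pp2:2 pp3:1
Op 5: write(P1, v2, 195). refcount(pp3)=1 -> write in place. 4 ppages; refcounts: pp0:3 pp1:3 pp2:2 pp3:1
Op 6: write(P1, v2, 133). refcount(pp3)=1 -> write in place. 4 ppages; refcounts: pp0:3 pp1:3 pp2:2 pp3:1
Op 7: fork(P1) -> P3. 4 ppages; refcounts: pp0:4 pp1:4 pp2:2 pp3:2
P0: v0 -> pp0 = 36
P1: v0 -> pp0 = 36
P2: v0 -> pp0 = 36
P3: v0 -> pp0 = 36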